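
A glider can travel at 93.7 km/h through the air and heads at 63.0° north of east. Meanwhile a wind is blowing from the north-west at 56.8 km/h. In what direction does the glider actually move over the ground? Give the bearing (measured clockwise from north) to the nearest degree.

062°

Taking east as x and north as y: velocity relative to the air = (42.539, 83.487) km/h; the air relative to ground = (40.164, -40.164) km/h.
Velocity relative to ground = (42.539, 83.487) + (40.164, -40.164) = (82.703, 43.324) km/h.
Bearing = atan2(82.70, 43.32) = 62.35° clockwise from north.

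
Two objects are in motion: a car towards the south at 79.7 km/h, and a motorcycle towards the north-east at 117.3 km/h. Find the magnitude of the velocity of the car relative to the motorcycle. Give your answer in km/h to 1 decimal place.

Taking east as x and north as y: car velocity = (0.000, -79.700) km/h; motorcycle velocity = (82.944, 82.944) km/h.
Velocity of car relative to motorcycle = (0.000, -79.700) − (82.944, 82.944) = (-82.944, -162.644) km/h.
Magnitude = |(-82.944, -162.644)| = 182.572 km/h.

182.6 km/h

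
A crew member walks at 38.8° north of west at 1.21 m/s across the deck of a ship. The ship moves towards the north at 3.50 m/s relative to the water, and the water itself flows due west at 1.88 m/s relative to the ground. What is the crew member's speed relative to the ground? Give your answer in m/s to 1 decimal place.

5.1 m/s

In east/north components (m/s): crew member relative to ship = (-0.943, 0.758); ship relative to water = (0.000, 3.500); water relative to ground = (-1.880, 0.000).
Sum = (-2.823, 4.258) m/s.
Speed = |(-2.823, 4.258)| = 5.109 m/s.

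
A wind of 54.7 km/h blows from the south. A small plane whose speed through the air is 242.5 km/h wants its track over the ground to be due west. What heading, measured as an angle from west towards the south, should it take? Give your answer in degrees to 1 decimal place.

13.0°

The wind pushes perpendicular to the desired track; the heading must have a component into the wind equal to 54.7 km/h: 242.5 sin θ = 54.7.
sin θ = 0.2256, so θ = 13.036°.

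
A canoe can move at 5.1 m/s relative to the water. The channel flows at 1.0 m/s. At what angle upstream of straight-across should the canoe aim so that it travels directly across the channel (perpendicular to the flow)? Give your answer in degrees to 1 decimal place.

11.3°

To cancel the current, the upstream component of the canoe's velocity must equal the flow: 5.1 sin θ = 1.0.
sin θ = 1.0 / 5.1 = 0.1961.
θ = arcsin(0.1961) = 11.308°.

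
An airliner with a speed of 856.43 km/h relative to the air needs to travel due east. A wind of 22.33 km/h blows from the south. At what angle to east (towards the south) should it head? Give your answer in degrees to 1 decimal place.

The wind pushes perpendicular to the desired track; the heading must have a component into the wind equal to 22.33 km/h: 856.43 sin θ = 22.33.
sin θ = 0.0261, so θ = 1.494°.

1.5°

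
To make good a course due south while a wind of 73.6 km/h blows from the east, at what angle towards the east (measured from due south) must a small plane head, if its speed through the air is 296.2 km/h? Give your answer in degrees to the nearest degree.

14°

The wind pushes perpendicular to the desired track; the heading must have a component into the wind equal to 73.6 km/h: 296.2 sin θ = 73.6.
sin θ = 0.2485, so θ = 14.388°.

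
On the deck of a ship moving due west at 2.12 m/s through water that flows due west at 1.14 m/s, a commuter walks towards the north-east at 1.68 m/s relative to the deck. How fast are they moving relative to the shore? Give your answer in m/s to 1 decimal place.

2.4 m/s

In east/north components (m/s): commuter relative to ship = (1.188, 1.188); ship relative to water = (-2.120, 0.000); water relative to ground = (-1.140, 0.000).
Sum = (-2.072, 1.188) m/s.
Speed = |(-2.072, 1.188)| = 2.388 m/s.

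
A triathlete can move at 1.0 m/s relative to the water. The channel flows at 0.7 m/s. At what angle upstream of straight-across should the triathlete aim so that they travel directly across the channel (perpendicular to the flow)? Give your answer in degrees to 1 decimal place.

44.4°

To cancel the current, the upstream component of the triathlete's velocity must equal the flow: 1.0 sin θ = 0.7.
sin θ = 0.7 / 1.0 = 0.7000.
θ = arcsin(0.7000) = 44.427°.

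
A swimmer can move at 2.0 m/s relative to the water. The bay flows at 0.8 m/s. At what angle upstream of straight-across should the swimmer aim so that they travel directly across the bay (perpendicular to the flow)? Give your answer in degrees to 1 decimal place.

To cancel the current, the upstream component of the swimmer's velocity must equal the flow: 2.0 sin θ = 0.8.
sin θ = 0.8 / 2.0 = 0.4000.
θ = arcsin(0.4000) = 23.578°.

23.6°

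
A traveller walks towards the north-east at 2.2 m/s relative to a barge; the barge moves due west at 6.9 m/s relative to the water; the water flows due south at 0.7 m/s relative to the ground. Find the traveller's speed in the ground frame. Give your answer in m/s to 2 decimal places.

In east/north components (m/s): traveller relative to barge = (1.556, 1.556); barge relative to water = (-6.900, 0.000); water relative to ground = (0.000, -0.700).
Sum = (-5.344, 0.856) m/s.
Speed = |(-5.344, 0.856)| = 5.412 m/s.

5.41 m/s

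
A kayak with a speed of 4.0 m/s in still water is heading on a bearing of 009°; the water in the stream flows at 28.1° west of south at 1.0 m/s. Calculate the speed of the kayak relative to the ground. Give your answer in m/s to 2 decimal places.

3.07 m/s

Taking east as x and north as y: velocity relative to the water = (0.626, 3.951) m/s; the water relative to ground = (-0.471, -0.882) m/s.
Velocity relative to ground = (0.626, 3.951) + (-0.471, -0.882) = (0.155, 3.069) m/s.
Speed = |(0.155, 3.069)| = 3.073 m/s.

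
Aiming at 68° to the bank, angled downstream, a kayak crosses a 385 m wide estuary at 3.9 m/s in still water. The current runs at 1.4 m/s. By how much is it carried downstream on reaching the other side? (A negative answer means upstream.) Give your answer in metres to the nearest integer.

305 m

Perpendicular speed = 3.616 m/s; crossing time = 385 / 3.616 = 106.471 s.
Net downstream speed = 2.861 m/s.
Drift = 2.861 × 106.471 = 304.609 m (downstream).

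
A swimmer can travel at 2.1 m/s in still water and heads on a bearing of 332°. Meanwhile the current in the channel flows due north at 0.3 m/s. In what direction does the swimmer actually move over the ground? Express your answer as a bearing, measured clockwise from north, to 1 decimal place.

Taking east as x and north as y: velocity relative to the water = (-0.986, 1.854) m/s; the water relative to ground = (0.000, 0.300) m/s.
Velocity relative to ground = (-0.986, 1.854) + (0.000, 0.300) = (-0.986, 2.154) m/s.
Bearing = atan2(-0.99, 2.15) = 335.41° clockwise from north.

335.4°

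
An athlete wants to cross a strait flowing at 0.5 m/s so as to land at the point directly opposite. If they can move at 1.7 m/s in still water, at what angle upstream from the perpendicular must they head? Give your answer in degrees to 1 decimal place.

17.1°

To cancel the current, the upstream component of the athlete's velocity must equal the flow: 1.7 sin θ = 0.5.
sin θ = 0.5 / 1.7 = 0.2941.
θ = arcsin(0.2941) = 17.105°.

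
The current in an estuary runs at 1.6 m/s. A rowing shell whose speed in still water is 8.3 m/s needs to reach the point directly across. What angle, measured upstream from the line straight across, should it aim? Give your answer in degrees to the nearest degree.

11°

To cancel the current, the upstream component of the rowing shell's velocity must equal the flow: 8.3 sin θ = 1.6.
sin θ = 1.6 / 8.3 = 0.1928.
θ = arcsin(0.1928) = 11.115°.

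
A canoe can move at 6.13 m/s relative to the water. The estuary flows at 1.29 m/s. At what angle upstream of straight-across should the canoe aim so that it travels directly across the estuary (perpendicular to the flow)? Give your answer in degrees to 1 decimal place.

To cancel the current, the upstream component of the canoe's velocity must equal the flow: 6.13 sin θ = 1.29.
sin θ = 1.29 / 6.13 = 0.2104.
θ = arcsin(0.2104) = 12.148°.

12.1°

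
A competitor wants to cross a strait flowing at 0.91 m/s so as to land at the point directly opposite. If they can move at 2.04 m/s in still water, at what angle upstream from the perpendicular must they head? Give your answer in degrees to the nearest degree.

To cancel the current, the upstream component of the competitor's velocity must equal the flow: 2.04 sin θ = 0.91.
sin θ = 0.91 / 2.04 = 0.4461.
θ = arcsin(0.4461) = 26.492°.

26°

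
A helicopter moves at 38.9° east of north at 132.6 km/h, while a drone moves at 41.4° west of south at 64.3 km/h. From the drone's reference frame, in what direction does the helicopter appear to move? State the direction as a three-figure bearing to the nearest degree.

Taking east as x and north as y: helicopter velocity = (83.268, 103.195) km/h; drone velocity = (-42.522, -48.232) km/h.
Velocity of helicopter relative to drone = (83.268, 103.195) − (-42.522, -48.232) = (125.790, 151.427) km/h.
Bearing = atan2(125.79, 151.43) = 39.72° clockwise from north.

040°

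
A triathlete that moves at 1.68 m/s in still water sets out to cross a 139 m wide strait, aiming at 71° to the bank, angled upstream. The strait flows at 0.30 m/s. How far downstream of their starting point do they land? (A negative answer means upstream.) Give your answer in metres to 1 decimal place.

-21.6 m

Perpendicular speed = 1.588 m/s; crossing time = 139 / 1.588 = 87.506 s.
Net downstream speed = -0.247 m/s.
Drift = -0.247 × 87.506 = -21.610 m (upstream).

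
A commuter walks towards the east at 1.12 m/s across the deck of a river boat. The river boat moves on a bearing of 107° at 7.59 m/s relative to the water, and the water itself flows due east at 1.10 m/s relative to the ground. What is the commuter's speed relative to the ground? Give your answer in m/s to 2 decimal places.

In east/north components (m/s): commuter relative to river boat = (1.120, 0.000); river boat relative to water = (7.258, -2.219); water relative to ground = (1.100, 0.000).
Sum = (9.478, -2.219) m/s.
Speed = |(9.478, -2.219)| = 9.735 m/s.

9.73 m/s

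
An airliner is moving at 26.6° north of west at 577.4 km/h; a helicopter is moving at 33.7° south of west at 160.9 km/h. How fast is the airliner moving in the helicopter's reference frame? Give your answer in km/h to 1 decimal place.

Taking east as x and north as y: airliner velocity = (-516.285, 258.536) km/h; helicopter velocity = (-133.861, -89.274) km/h.
Velocity of airliner relative to helicopter = (-516.285, 258.536) − (-133.861, -89.274) = (-382.423, 347.811) km/h.
Magnitude = |(-382.423, 347.811)| = 516.933 km/h.

516.9 km/h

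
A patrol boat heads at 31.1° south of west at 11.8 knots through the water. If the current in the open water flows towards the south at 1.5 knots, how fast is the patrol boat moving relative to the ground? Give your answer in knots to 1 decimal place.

Taking east as x and north as y: velocity relative to the water = (-10.104, -6.095) knots; the water relative to ground = (0.000, -1.500) knots.
Velocity relative to ground = (-10.104, -6.095) + (0.000, -1.500) = (-10.104, -7.595) knots.
Speed = |(-10.104, -7.595)| = 12.640 knots.

12.6 knots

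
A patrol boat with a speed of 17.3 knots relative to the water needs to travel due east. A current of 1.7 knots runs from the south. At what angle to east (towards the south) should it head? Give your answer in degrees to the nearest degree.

The current pushes perpendicular to the desired track; the heading must have a component into the current equal to 1.7 knots: 17.3 sin θ = 1.7.
sin θ = 0.0983, so θ = 5.639°.

6°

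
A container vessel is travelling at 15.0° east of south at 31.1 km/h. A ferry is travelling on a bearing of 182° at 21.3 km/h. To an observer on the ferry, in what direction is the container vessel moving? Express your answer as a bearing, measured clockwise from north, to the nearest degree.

135°

Taking east as x and north as y: container vessel velocity = (8.049, -30.040) km/h; ferry velocity = (-0.743, -21.287) km/h.
Velocity of container vessel relative to ferry = (8.049, -30.040) − (-0.743, -21.287) = (8.793, -8.753) km/h.
Bearing = atan2(8.79, -8.75) = 134.87° clockwise from north.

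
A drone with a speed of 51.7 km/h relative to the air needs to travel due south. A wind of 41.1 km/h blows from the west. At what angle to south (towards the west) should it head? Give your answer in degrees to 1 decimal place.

52.7°

The wind pushes perpendicular to the desired track; the heading must have a component into the wind equal to 41.1 km/h: 51.7 sin θ = 41.1.
sin θ = 0.7950, so θ = 52.653°.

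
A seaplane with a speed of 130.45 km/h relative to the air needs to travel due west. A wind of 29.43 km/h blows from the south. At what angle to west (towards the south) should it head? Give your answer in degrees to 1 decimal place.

The wind pushes perpendicular to the desired track; the heading must have a component into the wind equal to 29.43 km/h: 130.45 sin θ = 29.43.
sin θ = 0.2256, so θ = 13.038°.

13.0°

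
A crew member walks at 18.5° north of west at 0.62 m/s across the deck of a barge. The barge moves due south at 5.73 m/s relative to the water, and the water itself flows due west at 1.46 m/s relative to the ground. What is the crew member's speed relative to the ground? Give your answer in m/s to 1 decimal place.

In east/north components (m/s): crew member relative to barge = (-0.588, 0.197); barge relative to water = (0.000, -5.730); water relative to ground = (-1.460, 0.000).
Sum = (-2.048, -5.533) m/s.
Speed = |(-2.048, -5.533)| = 5.900 m/s.

5.9 m/s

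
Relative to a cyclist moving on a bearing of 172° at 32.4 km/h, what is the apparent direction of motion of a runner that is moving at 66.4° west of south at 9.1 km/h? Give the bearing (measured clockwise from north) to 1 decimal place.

335.7°

Taking east as x and north as y: runner velocity = (-8.339, -3.643) km/h; cyclist velocity = (4.509, -32.085) km/h.
Velocity of runner relative to cyclist = (-8.339, -3.643) − (4.509, -32.085) = (-12.848, 28.442) km/h.
Bearing = atan2(-12.85, 28.44) = 335.69° clockwise from north.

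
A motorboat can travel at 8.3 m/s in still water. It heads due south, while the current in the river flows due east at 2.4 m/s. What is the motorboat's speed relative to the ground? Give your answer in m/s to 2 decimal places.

8.64 m/s

Taking east as x and north as y: velocity relative to the water = (0.000, -8.300) m/s; the water relative to ground = (2.400, 0.000) m/s.
Velocity relative to ground = (0.000, -8.300) + (2.400, 0.000) = (2.400, -8.300) m/s.
Speed = |(2.400, -8.300)| = 8.640 m/s.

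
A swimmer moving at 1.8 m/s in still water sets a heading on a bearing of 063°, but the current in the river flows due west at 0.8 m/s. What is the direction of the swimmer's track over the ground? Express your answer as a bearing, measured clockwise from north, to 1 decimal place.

Taking east as x and north as y: velocity relative to the water = (1.604, 0.817) m/s; the water relative to ground = (-0.800, 0.000) m/s.
Velocity relative to ground = (1.604, 0.817) + (-0.800, 0.000) = (0.804, 0.817) m/s.
Bearing = atan2(0.80, 0.82) = 44.53° clockwise from north.

044.5°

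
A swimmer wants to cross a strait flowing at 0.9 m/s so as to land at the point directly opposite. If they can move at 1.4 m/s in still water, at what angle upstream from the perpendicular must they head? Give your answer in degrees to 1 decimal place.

To cancel the current, the upstream component of the swimmer's velocity must equal the flow: 1.4 sin θ = 0.9.
sin θ = 0.9 / 1.4 = 0.6429.
θ = arcsin(0.6429) = 40.005°.

40.0°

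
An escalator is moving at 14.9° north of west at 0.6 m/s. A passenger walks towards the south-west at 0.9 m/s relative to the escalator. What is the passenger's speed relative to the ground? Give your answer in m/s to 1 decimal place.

1.3 m/s

Taking east as x and north as y: escalator velocity = (-0.580, 0.154) m/s; passenger velocity relative to escalator = (-0.636, -0.636) m/s.
Velocity relative to ground = (-0.580, 0.154) + (-0.636, -0.636) = (-1.216, -0.482) m/s.
Speed = |(-1.216, -0.482)| = 1.308 m/s.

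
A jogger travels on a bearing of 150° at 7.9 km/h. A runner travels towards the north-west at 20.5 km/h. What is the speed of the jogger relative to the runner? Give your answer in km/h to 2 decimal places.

Taking east as x and north as y: jogger velocity = (3.950, -6.842) km/h; runner velocity = (-14.496, 14.496) km/h.
Velocity of jogger relative to runner = (3.950, -6.842) − (-14.496, 14.496) = (18.446, -21.337) km/h.
Magnitude = |(18.446, -21.337)| = 28.205 km/h.

28.21 km/h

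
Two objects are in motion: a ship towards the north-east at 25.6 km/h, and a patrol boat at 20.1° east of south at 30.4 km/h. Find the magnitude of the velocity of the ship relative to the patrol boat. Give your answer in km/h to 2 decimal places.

47.27 km/h

Taking east as x and north as y: ship velocity = (18.102, 18.102) km/h; patrol boat velocity = (10.447, -28.548) km/h.
Velocity of ship relative to patrol boat = (18.102, 18.102) − (10.447, -28.548) = (7.655, 46.650) km/h.
Magnitude = |(7.655, 46.650)| = 47.274 km/h.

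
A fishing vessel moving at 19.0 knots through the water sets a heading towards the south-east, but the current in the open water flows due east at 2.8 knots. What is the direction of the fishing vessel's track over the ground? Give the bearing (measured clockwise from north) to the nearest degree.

130°

Taking east as x and north as y: velocity relative to the water = (13.435, -13.435) knots; the water relative to ground = (2.800, 0.000) knots.
Velocity relative to ground = (13.435, -13.435) + (2.800, 0.000) = (16.235, -13.435) knots.
Bearing = atan2(16.24, -13.44) = 129.61° clockwise from north.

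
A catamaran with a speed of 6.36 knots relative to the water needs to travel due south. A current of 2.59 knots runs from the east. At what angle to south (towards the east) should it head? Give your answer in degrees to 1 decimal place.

24.0°

The current pushes perpendicular to the desired track; the heading must have a component into the current equal to 2.59 knots: 6.36 sin θ = 2.59.
sin θ = 0.4072, so θ = 24.031°.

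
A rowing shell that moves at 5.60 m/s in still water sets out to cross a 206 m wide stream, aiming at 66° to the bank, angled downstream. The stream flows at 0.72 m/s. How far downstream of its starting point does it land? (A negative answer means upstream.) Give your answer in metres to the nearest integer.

121 m

Perpendicular speed = 5.116 m/s; crossing time = 206 / 5.116 = 40.267 s.
Net downstream speed = 2.998 m/s.
Drift = 2.998 × 40.267 = 120.709 m (downstream).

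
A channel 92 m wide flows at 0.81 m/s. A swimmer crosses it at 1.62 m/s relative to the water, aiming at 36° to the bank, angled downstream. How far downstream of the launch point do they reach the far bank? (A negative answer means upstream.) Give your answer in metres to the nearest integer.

205 m

Perpendicular speed = 0.952 m/s; crossing time = 92 / 0.952 = 96.617 s.
Net downstream speed = 2.121 m/s.
Drift = 2.121 × 96.617 = 204.887 m (downstream).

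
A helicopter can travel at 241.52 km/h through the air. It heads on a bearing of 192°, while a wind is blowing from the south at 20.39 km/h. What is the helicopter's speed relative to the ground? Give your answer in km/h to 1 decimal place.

221.6 km/h

Taking east as x and north as y: velocity relative to the air = (-50.215, -236.242) km/h; the air relative to ground = (0.000, 20.390) km/h.
Velocity relative to ground = (-50.215, -236.242) + (0.000, 20.390) = (-50.215, -215.852) km/h.
Speed = |(-50.215, -215.852)| = 221.616 km/h.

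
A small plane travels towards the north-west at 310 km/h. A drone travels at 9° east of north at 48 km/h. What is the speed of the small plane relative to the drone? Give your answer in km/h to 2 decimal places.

284.45 km/h

Taking east as x and north as y: small plane velocity = (-219.203, 219.203) km/h; drone velocity = (7.509, 47.409) km/h.
Velocity of small plane relative to drone = (-219.203, 219.203) − (7.509, 47.409) = (-226.712, 171.794) km/h.
Magnitude = |(-226.712, 171.794)| = 284.449 km/h.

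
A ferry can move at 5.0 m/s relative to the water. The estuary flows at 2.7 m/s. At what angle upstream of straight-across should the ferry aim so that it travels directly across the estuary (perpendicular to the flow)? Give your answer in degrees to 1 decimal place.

32.7°

To cancel the current, the upstream component of the ferry's velocity must equal the flow: 5.0 sin θ = 2.7.
sin θ = 2.7 / 5.0 = 0.5400.
θ = arcsin(0.5400) = 32.684°.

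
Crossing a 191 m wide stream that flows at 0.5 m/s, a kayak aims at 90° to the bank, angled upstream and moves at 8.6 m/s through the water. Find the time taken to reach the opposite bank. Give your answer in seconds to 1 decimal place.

22.2 s

The component of the kayak's velocity perpendicular to the bank is 8.6 m/s.
Only the cross-stream component determines the crossing time; the current contributes nothing perpendicular to the bank.
Time = 191 / 8.600 = 22.209 s.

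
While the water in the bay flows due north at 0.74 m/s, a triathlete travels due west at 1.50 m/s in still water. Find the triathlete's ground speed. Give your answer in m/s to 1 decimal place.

Taking east as x and north as y: velocity relative to the water = (-1.500, 0.000) m/s; the water relative to ground = (0.000, 0.740) m/s.
Velocity relative to ground = (-1.500, 0.000) + (0.000, 0.740) = (-1.500, 0.740) m/s.
Speed = |(-1.500, 0.740)| = 1.673 m/s.

1.7 m/s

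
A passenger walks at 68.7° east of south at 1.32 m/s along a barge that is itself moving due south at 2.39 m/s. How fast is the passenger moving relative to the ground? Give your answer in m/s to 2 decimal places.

Taking east as x and north as y: barge velocity = (0.000, -2.390) m/s; passenger velocity relative to barge = (1.230, -0.479) m/s.
Velocity relative to ground = (0.000, -2.390) + (1.230, -0.479) = (1.230, -2.869) m/s.
Speed = |(1.230, -2.869)| = 3.122 m/s.

3.12 m/s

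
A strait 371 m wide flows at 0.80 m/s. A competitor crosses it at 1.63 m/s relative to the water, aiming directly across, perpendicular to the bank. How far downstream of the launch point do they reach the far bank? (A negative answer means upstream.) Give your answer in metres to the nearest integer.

182 m

Perpendicular speed = 1.630 m/s; crossing time = 371 / 1.630 = 227.607 s.
Net downstream speed = 0.800 m/s.
Drift = 0.800 × 227.607 = 182.086 m (downstream).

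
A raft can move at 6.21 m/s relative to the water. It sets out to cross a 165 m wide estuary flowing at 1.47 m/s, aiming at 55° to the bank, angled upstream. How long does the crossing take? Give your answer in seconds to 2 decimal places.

32.44 s

The component of the raft's velocity perpendicular to the bank is 6.21 × sin 55° = 5.087 m/s.
Only the cross-stream component determines the crossing time; the current contributes nothing perpendicular to the bank.
Time = 165 / 5.087 = 32.436 s.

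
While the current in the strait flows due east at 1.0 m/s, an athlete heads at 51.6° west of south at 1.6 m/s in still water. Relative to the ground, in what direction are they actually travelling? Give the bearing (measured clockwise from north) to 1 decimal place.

Taking east as x and north as y: velocity relative to the water = (-1.254, -0.994) m/s; the water relative to ground = (1.000, 0.000) m/s.
Velocity relative to ground = (-1.254, -0.994) + (1.000, 0.000) = (-0.254, -0.994) m/s.
Bearing = atan2(-0.25, -0.99) = 194.33° clockwise from north.

194.3°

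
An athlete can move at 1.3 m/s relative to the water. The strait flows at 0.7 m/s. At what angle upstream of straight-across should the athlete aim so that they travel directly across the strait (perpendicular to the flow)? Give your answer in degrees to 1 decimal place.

32.6°

To cancel the current, the upstream component of the athlete's velocity must equal the flow: 1.3 sin θ = 0.7.
sin θ = 0.7 / 1.3 = 0.5385.
θ = arcsin(0.5385) = 32.579°.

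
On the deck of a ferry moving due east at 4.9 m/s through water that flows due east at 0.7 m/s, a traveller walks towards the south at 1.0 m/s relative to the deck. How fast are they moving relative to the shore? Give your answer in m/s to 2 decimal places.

5.69 m/s

In east/north components (m/s): traveller relative to ferry = (0.000, -1.000); ferry relative to water = (4.900, 0.000); water relative to ground = (0.700, 0.000).
Sum = (5.600, -1.000) m/s.
Speed = |(5.600, -1.000)| = 5.689 m/s.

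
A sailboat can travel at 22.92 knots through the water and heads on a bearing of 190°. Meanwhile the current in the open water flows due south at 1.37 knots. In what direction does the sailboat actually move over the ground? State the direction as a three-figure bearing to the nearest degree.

189°

Taking east as x and north as y: velocity relative to the water = (-3.980, -22.572) knots; the water relative to ground = (0.000, -1.370) knots.
Velocity relative to ground = (-3.980, -22.572) + (0.000, -1.370) = (-3.980, -23.942) knots.
Bearing = atan2(-3.98, -23.94) = 189.44° clockwise from north.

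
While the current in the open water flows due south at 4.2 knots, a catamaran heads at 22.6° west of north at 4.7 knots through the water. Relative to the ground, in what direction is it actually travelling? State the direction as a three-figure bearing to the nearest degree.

274°

Taking east as x and north as y: velocity relative to the water = (-1.806, 4.339) knots; the water relative to ground = (0.000, -4.200) knots.
Velocity relative to ground = (-1.806, 4.339) + (0.000, -4.200) = (-1.806, 0.139) knots.
Bearing = atan2(-1.81, 0.14) = 274.40° clockwise from north.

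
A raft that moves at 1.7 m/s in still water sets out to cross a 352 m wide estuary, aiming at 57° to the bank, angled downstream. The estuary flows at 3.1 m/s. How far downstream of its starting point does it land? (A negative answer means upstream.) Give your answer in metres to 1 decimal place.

Perpendicular speed = 1.426 m/s; crossing time = 352 / 1.426 = 246.889 s.
Net downstream speed = 4.026 m/s.
Drift = 4.026 × 246.889 = 993.948 m (downstream).

993.9 m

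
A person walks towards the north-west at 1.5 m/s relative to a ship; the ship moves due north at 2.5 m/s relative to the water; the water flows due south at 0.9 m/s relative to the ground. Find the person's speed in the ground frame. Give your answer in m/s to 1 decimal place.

In east/north components (m/s): person relative to ship = (-1.061, 1.061); ship relative to water = (0.000, 2.500); water relative to ground = (0.000, -0.900).
Sum = (-1.061, 2.661) m/s.
Speed = |(-1.061, 2.661)| = 2.864 m/s.

2.9 m/s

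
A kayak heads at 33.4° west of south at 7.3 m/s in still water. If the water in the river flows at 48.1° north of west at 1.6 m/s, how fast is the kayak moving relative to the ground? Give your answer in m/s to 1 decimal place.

Taking east as x and north as y: velocity relative to the water = (-4.019, -6.094) m/s; the water relative to ground = (-1.069, 1.191) m/s.
Velocity relative to ground = (-4.019, -6.094) + (-1.069, 1.191) = (-5.087, -4.903) m/s.
Speed = |(-5.087, -4.903)| = 7.066 m/s.

7.1 m/s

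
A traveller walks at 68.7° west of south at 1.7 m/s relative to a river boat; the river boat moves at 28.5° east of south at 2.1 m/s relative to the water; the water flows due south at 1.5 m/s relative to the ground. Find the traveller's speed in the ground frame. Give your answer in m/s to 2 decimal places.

In east/north components (m/s): traveller relative to river boat = (-1.584, -0.618); river boat relative to water = (1.002, -1.846); water relative to ground = (0.000, -1.500).
Sum = (-0.582, -3.963) m/s.
Speed = |(-0.582, -3.963)| = 4.006 m/s.

4.01 m/s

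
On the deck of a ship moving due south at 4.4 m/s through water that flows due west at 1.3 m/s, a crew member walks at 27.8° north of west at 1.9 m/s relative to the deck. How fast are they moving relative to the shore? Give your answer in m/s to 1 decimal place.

4.6 m/s

In east/north components (m/s): crew member relative to ship = (-1.681, 0.886); ship relative to water = (0.000, -4.400); water relative to ground = (-1.300, 0.000).
Sum = (-2.981, -3.514) m/s.
Speed = |(-2.981, -3.514)| = 4.608 m/s.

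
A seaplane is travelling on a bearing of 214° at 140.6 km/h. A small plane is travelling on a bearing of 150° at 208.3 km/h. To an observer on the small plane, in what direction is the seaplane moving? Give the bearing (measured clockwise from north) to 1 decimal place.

Taking east as x and north as y: seaplane velocity = (-78.623, -116.563) km/h; small plane velocity = (104.150, -180.393) km/h.
Velocity of seaplane relative to small plane = (-78.623, -116.563) − (104.150, -180.393) = (-182.773, 63.830) km/h.
Bearing = atan2(-182.77, 63.83) = 289.25° clockwise from north.

289.3°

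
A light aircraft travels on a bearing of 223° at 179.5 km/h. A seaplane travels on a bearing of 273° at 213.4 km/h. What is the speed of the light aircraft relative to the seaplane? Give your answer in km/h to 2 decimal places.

168.87 km/h

Taking east as x and north as y: light aircraft velocity = (-122.419, -131.278) km/h; seaplane velocity = (-213.108, 11.168) km/h.
Velocity of light aircraft relative to seaplane = (-122.419, -131.278) − (-213.108, 11.168) = (90.689, -142.446) km/h.
Magnitude = |(90.689, -142.446)| = 168.865 km/h.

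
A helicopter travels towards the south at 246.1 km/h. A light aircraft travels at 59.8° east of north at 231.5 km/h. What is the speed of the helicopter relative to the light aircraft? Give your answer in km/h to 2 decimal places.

Taking east as x and north as y: helicopter velocity = (0.000, -246.100) km/h; light aircraft velocity = (200.080, 116.449) km/h.
Velocity of helicopter relative to light aircraft = (0.000, -246.100) − (200.080, 116.449) = (-200.080, -362.549) km/h.
Magnitude = |(-200.080, -362.549)| = 414.094 km/h.

414.09 km/h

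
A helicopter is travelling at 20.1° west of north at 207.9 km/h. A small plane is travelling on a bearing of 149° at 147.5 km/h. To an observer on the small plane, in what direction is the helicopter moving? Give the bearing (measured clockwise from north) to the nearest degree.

Taking east as x and north as y: helicopter velocity = (-71.447, 195.238) km/h; small plane velocity = (75.968, -126.432) km/h.
Velocity of helicopter relative to small plane = (-71.447, 195.238) − (75.968, -126.432) = (-147.415, 321.670) km/h.
Bearing = atan2(-147.41, 321.67) = 335.38° clockwise from north.

335°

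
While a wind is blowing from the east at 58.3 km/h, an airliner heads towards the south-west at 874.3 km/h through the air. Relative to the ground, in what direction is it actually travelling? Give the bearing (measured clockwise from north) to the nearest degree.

Taking east as x and north as y: velocity relative to the air = (-618.223, -618.223) km/h; the air relative to ground = (-58.300, 0.000) km/h.
Velocity relative to ground = (-618.223, -618.223) + (-58.300, 0.000) = (-676.523, -618.223) km/h.
Bearing = atan2(-676.52, -618.22) = 227.58° clockwise from north.

228°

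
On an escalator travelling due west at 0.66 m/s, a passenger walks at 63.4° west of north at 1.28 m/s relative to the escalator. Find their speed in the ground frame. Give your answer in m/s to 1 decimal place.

Taking east as x and north as y: escalator velocity = (-0.660, 0.000) m/s; passenger velocity relative to escalator = (-1.145, 0.573) m/s.
Velocity relative to ground = (-0.660, 0.000) + (-1.145, 0.573) = (-1.805, 0.573) m/s.
Speed = |(-1.805, 0.573)| = 1.893 m/s.

1.9 m/s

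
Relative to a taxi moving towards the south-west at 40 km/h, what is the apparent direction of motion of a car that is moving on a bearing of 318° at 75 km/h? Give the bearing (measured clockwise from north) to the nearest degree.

Taking east as x and north as y: car velocity = (-50.185, 55.736) km/h; taxi velocity = (-28.284, -28.284) km/h.
Velocity of car relative to taxi = (-50.185, 55.736) − (-28.284, -28.284) = (-21.901, 84.020) km/h.
Bearing = atan2(-21.90, 84.02) = 345.39° clockwise from north.

345°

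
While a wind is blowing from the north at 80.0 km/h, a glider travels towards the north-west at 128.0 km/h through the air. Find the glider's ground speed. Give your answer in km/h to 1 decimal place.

Taking east as x and north as y: velocity relative to the air = (-90.510, 90.510) km/h; the air relative to ground = (0.000, -80.000) km/h.
Velocity relative to ground = (-90.510, 90.510) + (0.000, -80.000) = (-90.510, 10.510) km/h.
Speed = |(-90.510, 10.510)| = 91.118 km/h.

91.1 km/h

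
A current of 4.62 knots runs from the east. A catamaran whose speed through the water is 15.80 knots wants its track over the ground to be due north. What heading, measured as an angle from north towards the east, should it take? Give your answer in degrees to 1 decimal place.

17.0°

The current pushes perpendicular to the desired track; the heading must have a component into the current equal to 4.62 knots: 15.80 sin θ = 4.62.
sin θ = 0.2924, so θ = 17.002°.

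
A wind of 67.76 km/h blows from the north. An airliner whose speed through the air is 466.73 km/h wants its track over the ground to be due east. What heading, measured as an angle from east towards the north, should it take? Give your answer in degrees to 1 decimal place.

The wind pushes perpendicular to the desired track; the heading must have a component into the wind equal to 67.76 km/h: 466.73 sin θ = 67.76.
sin θ = 0.1452, so θ = 8.348°.

8.3°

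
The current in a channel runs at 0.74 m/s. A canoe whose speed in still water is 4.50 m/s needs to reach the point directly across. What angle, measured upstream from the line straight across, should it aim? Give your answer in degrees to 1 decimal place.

To cancel the current, the upstream component of the canoe's velocity must equal the flow: 4.50 sin θ = 0.74.
sin θ = 0.74 / 4.50 = 0.1644.
θ = arcsin(0.1644) = 9.465°.

9.5°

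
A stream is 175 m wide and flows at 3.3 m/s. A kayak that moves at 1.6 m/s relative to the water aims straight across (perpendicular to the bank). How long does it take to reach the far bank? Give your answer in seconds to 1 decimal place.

109.4 s

The component of the kayak's velocity perpendicular to the bank is 1.6 m/s.
Only the cross-stream component determines the crossing time; the current contributes nothing perpendicular to the bank.
Time = 175 / 1.600 = 109.375 s.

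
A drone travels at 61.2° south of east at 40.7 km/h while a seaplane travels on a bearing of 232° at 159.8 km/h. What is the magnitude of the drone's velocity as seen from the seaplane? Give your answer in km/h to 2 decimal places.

Taking east as x and north as y: drone velocity = (19.607, -35.666) km/h; seaplane velocity = (-125.924, -98.383) km/h.
Velocity of drone relative to seaplane = (19.607, -35.666) − (-125.924, -98.383) = (145.531, 62.717) km/h.
Magnitude = |(145.531, 62.717)| = 158.470 km/h.

158.47 km/h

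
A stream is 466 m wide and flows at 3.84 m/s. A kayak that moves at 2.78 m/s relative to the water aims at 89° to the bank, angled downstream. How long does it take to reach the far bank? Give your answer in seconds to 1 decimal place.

167.7 s

The component of the kayak's velocity perpendicular to the bank is 2.78 × sin 89° = 2.780 m/s.
The flow acts along the bank and has no component across it.
Time = 466 / 2.780 = 167.651 s.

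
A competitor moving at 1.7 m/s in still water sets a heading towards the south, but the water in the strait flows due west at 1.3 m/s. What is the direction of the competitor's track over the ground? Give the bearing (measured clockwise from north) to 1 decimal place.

Taking east as x and north as y: velocity relative to the water = (0.000, -1.700) m/s; the water relative to ground = (-1.300, 0.000) m/s.
Velocity relative to ground = (0.000, -1.700) + (-1.300, 0.000) = (-1.300, -1.700) m/s.
Bearing = atan2(-1.30, -1.70) = 217.41° clockwise from north.

217.4°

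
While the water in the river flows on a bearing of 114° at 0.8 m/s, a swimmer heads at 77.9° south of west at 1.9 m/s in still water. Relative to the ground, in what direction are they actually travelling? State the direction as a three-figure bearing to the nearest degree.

Taking east as x and north as y: velocity relative to the water = (-0.398, -1.858) m/s; the water relative to ground = (0.731, -0.325) m/s.
Velocity relative to ground = (-0.398, -1.858) + (0.731, -0.325) = (0.333, -2.183) m/s.
Bearing = atan2(0.33, -2.18) = 171.34° clockwise from north.

171°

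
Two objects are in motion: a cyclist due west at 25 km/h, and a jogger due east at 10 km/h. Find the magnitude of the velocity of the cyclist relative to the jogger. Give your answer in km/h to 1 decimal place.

35.0 km/h

Taking east as x and north as y: cyclist velocity = (-25.000, 0.000) km/h; jogger velocity = (10.000, 0.000) km/h.
Velocity of cyclist relative to jogger = (-25.000, 0.000) − (10.000, 0.000) = (-35.000, 0.000) km/h.
Magnitude = |(-35.000, 0.000)| = 35.000 km/h.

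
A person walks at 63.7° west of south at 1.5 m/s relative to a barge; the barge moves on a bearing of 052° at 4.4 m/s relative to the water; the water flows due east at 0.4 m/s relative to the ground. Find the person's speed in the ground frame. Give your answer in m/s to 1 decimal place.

3.2 m/s

In east/north components (m/s): person relative to barge = (-1.345, -0.665); barge relative to water = (3.467, 2.709); water relative to ground = (0.400, 0.000).
Sum = (2.523, 2.044) m/s.
Speed = |(2.523, 2.044)| = 3.247 m/s.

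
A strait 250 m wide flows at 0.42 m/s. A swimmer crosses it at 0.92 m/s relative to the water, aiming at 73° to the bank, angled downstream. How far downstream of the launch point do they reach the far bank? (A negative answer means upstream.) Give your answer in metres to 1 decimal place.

195.8 m

Perpendicular speed = 0.880 m/s; crossing time = 250 / 0.880 = 284.155 s.
Net downstream speed = 0.689 m/s.
Drift = 0.689 × 284.155 = 195.778 m (downstream).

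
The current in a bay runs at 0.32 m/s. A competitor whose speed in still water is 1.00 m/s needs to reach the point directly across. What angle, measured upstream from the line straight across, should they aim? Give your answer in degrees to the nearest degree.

19°

To cancel the current, the upstream component of the competitor's velocity must equal the flow: 1.00 sin θ = 0.32.
sin θ = 0.32 / 1.00 = 0.3200.
θ = arcsin(0.3200) = 18.663°.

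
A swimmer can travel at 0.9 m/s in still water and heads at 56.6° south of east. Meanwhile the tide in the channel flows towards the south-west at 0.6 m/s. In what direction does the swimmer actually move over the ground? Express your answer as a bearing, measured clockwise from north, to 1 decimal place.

Taking east as x and north as y: velocity relative to the water = (0.495, -0.751) m/s; the water relative to ground = (-0.424, -0.424) m/s.
Velocity relative to ground = (0.495, -0.751) + (-0.424, -0.424) = (0.071, -1.176) m/s.
Bearing = atan2(0.07, -1.18) = 176.54° clockwise from north.

176.5°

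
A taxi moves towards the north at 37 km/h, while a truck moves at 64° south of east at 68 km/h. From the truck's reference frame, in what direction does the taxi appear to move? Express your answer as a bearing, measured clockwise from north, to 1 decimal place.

343.1°

Taking east as x and north as y: taxi velocity = (0.000, 37.000) km/h; truck velocity = (29.809, -61.118) km/h.
Velocity of taxi relative to truck = (0.000, 37.000) − (29.809, -61.118) = (-29.809, 98.118) km/h.
Bearing = atan2(-29.81, 98.12) = 343.10° clockwise from north.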